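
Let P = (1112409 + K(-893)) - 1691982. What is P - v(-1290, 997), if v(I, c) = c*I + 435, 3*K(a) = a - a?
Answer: 706122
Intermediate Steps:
K(a) = 0 (K(a) = (a - a)/3 = (1/3)*0 = 0)
P = -579573 (P = (1112409 + 0) - 1691982 = 1112409 - 1691982 = -579573)
v(I, c) = 435 + I*c (v(I, c) = I*c + 435 = 435 + I*c)
P - v(-1290, 997) = -579573 - (435 - 1290*997) = -579573 - (435 - 1286130) = -579573 - 1*(-1285695) = -579573 + 1285695 = 706122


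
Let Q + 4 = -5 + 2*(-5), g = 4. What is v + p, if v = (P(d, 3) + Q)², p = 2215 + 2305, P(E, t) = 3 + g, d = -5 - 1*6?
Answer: 4664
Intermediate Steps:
d = -11 (d = -5 - 6 = -11)
Q = -19 (Q = -4 + (-5 + 2*(-5)) = -4 + (-5 - 10) = -4 - 15 = -19)
P(E, t) = 7 (P(E, t) = 3 + 4 = 7)
p = 4520
v = 144 (v = (7 - 19)² = (-12)² = 144)
v + p = 144 + 4520 = 4664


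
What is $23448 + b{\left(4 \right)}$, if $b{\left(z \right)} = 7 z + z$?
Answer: $23480$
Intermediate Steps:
$b{\left(z \right)} = 8 z$
$23448 + b{\left(4 \right)} = 23448 + 8 \cdot 4 = 23448 + 32 = 23480$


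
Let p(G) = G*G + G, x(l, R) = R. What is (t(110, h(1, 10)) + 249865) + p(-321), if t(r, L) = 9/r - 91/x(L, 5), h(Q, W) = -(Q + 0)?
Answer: 38782357/110 ≈ 3.5257e+5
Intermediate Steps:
h(Q, W) = -Q
t(r, L) = -91/5 + 9/r (t(r, L) = 9/r - 91/5 = -91/5 + 9/r)
p(G) = G + G² (p(G) = G² + G = G + G²)
(t(110, h(1, 10)) + 249865) + p(-321) = ((-91/5 + 9/110) + 249865) - 321*(1 - 321) = ((-91/5 + 9*(1/110)) + 249865) - 321*(-320) = ((-91/5 + 9/110) + 249865) + 102720 = (-1993/110 + 249865) + 102720 = 27483157/110 + 102720 = 38782357/110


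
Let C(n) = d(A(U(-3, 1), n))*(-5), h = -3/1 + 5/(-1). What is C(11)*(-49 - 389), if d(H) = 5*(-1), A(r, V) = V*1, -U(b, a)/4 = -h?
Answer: -10950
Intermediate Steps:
h = -8 (h = -3*1 + 5*(-1) = -3 - 5 = -8)
U(b, a) = -32 (U(b, a) = -(-4)*(-8) = -4*8 = -32)
A(r, V) = V
d(H) = -5
C(n) = 25 (C(n) = -5*(-5) = 25)
C(11)*(-49 - 389) = 25*(-49 - 389) = 25*(-438) = -10950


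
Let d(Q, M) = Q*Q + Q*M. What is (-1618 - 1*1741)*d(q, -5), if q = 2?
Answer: 20154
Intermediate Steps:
d(Q, M) = Q² + M*Q
(-1618 - 1*1741)*d(q, -5) = (-1618 - 1*1741)*(2*(-5 + 2)) = (-1618 - 1741)*(2*(-3)) = -3359*(-6) = 20154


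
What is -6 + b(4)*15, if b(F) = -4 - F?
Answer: -126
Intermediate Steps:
-6 + b(4)*15 = -6 + (-4 - 1*4)*15 = -6 + (-4 - 4)*15 = -6 - 8*15 = -6 - 120 = -126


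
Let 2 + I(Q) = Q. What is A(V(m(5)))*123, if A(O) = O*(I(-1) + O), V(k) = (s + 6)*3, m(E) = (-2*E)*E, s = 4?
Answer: 99630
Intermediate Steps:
I(Q) = -2 + Q
m(E) = -2*E**2
V(k) = 30 (V(k) = (4 + 6)*3 = 10*3 = 30)
A(O) = O*(-3 + O) (A(O) = O*((-2 - 1) + O) = O*(-3 + O))
A(V(m(5)))*123 = (30*(-3 + 30))*123 = (30*27)*123 = 810*123 = 99630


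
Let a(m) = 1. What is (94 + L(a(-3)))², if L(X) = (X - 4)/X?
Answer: 8281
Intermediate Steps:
L(X) = (-4 + X)/X
(94 + L(a(-3)))² = (94 + (-4 + 1)/1)² = (94 + 1*(-3))² = (94 - 3)² = 91² = 8281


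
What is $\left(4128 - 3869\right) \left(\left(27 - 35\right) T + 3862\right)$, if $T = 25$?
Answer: $948458$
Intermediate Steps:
$\left(4128 - 3869\right) \left(\left(27 - 35\right) T + 3862\right) = \left(4128 - 3869\right) \left(\left(27 - 35\right) 25 + 3862\right) = 259 \left(\left(-8\right) 25 + 3862\right) = 259 \left(-200 + 3862\right) = 259 \cdot 3662 = 948458$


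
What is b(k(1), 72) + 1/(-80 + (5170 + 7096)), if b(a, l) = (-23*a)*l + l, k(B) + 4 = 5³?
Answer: -2440904543/12186 ≈ -2.0030e+5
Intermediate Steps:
k(B) = 121 (k(B) = -4 + 5³ = -4 + 125 = 121)
b(a, l) = l - 23*a*l (b(a, l) = -23*a*l + l = l - 23*a*l)
b(k(1), 72) + 1/(-80 + (5170 + 7096)) = 72*(1 - 23*121) + 1/(-80 + (5170 + 7096)) = 72*(1 - 2783) + 1/(-80 + 12266) = 72*(-2782) + 1/12186 = -200304 + 1/12186 = -2440904543/12186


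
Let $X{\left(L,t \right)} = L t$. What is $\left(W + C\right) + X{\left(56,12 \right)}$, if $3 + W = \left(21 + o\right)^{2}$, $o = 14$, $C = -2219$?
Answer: $-325$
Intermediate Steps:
$W = 1222$ ($W = -3 + \left(21 + 14\right)^{2} = -3 + 35^{2} = -3 + 1225 = 1222$)
$\left(W + C\right) + X{\left(56,12 \right)} = \left(1222 - 2219\right) + 56 \cdot 12 = -997 + 672 = -325$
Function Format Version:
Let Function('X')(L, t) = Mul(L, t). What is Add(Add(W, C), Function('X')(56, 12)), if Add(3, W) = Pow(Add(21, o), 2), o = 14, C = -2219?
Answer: -325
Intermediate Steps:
W = 1222 (W = Add(-3, Pow(Add(21, 14), 2)) = Add(-3, Pow(35, 2)) = Add(-3, 1225) = 1222)
Add(Add(W, C), Function('X')(56, 12)) = Add(Add(1222, -2219), Mul(56, 12)) = Add(-997, 672) = -325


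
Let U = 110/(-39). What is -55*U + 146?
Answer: 11744/39 ≈ 301.13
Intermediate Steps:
U = -110/39 (U = 110*(-1/39) = -110/39 ≈ -2.8205)
-55*U + 146 = -55*(-110/39) + 146 = 6050/39 + 146 = 11744/39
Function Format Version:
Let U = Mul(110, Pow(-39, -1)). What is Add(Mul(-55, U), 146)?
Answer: Rational(11744, 39) ≈ 301.13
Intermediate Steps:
U = Rational(-110, 39) (U = Mul(110, Rational(-1, 39)) = Rational(-110, 39) ≈ -2.8205)
Add(Mul(-55, U), 146) = Add(Mul(-55, Rational(-110, 39)), 146) = Add(Rational(6050, 39), 146) = Rational(11744, 39)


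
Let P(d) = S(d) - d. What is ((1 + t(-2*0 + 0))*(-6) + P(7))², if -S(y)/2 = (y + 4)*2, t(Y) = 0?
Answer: 3249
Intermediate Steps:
S(y) = -16 - 4*y (S(y) = -2*(y + 4)*2 = -2*(4 + y)*2 = -2*(8 + 2*y) = -16 - 4*y)
P(d) = -16 - 5*d (P(d) = (-16 - 4*d) - d = -16 - 5*d)
((1 + t(-2*0 + 0))*(-6) + P(7))² = ((1 + 0)*(-6) + (-16 - 5*7))² = (1*(-6) + (-16 - 35))² = (-6 - 51)² = (-57)² = 3249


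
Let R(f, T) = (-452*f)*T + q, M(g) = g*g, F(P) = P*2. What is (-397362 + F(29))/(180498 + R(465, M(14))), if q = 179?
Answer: 397304/41014603 ≈ 0.0096869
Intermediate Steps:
F(P) = 2*P
M(g) = g²
R(f, T) = 179 - 452*T*f (R(f, T) = (-452*f)*T + 179 = -452*T*f + 179 = 179 - 452*T*f)
(-397362 + F(29))/(180498 + R(465, M(14))) = (-397362 + 2*29)/(180498 + (179 - 452*14²*465)) = (-397362 + 58)/(180498 + (179 - 452*196*465)) = -397304/(180498 + (179 - 41195280)) = -397304/(180498 - 41195101) = -397304/(-41014603) = -397304*(-1/41014603) = 397304/41014603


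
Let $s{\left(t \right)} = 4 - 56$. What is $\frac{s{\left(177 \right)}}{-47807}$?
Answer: $\frac{52}{47807} \approx 0.0010877$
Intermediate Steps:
$s{\left(t \right)} = -52$ ($s{\left(t \right)} = 4 - 56 = -52$)
$\frac{s{\left(177 \right)}}{-47807} = - \frac{52}{-47807} = \left(-52\right) \left(- \frac{1}{47807}\right) = \frac{52}{47807}$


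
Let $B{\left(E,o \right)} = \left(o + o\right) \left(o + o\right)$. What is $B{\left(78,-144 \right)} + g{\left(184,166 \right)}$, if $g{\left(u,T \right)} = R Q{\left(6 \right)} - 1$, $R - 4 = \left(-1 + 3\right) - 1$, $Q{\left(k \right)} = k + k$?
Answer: $83003$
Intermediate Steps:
$Q{\left(k \right)} = 2 k$
$B{\left(E,o \right)} = 4 o^{2}$ ($B{\left(E,o \right)} = 2 o 2 o = 4 o^{2}$)
$R = 5$ ($R = 4 + \left(\left(-1 + 3\right) - 1\right) = 4 + \left(2 - 1\right) = 4 + 1 = 5$)
$g{\left(u,T \right)} = 59$ ($g{\left(u,T \right)} = 5 \cdot 2 \cdot 6 - 1 = 5 \cdot 12 - 1 = 60 - 1 = 59$)
$B{\left(78,-144 \right)} + g{\left(184,166 \right)} = 4 \left(-144\right)^{2} + 59 = 4 \cdot 20736 + 59 = 82944 + 59 = 83003$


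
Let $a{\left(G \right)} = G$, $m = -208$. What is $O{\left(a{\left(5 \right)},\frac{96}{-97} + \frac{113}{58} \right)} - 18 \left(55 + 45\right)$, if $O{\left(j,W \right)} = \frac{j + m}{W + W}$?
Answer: $- \frac{10278439}{5393} \approx -1905.9$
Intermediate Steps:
$O{\left(j,W \right)} = \frac{-208 + j}{2 W}$ ($O{\left(j,W \right)} = \frac{j - 208}{W + W} = \frac{-208 + j}{2 W}$)
$O{\left(a{\left(5 \right)},\frac{96}{-97} + \frac{113}{58} \right)} - 18 \left(55 + 45\right) = \frac{-208 + 5}{2 \left(\frac{96}{-97} + \frac{113}{58}\right)} - 18 \left(55 + 45\right) = \frac{1}{2} \frac{1}{96 \left(- \frac{1}{97}\right) + 113 \cdot \frac{1}{58}} \left(-203\right) - 1800 = \frac{1}{2} \frac{1}{- \frac{96}{97} + \frac{113}{58}} \left(-203\right) - 1800 = \frac{1}{2} \frac{1}{\frac{5393}{5626}} \left(-203\right) - 1800 = \frac{1}{2} \cdot \frac{5626}{5393} \left(-203\right) - 1800 = - \frac{571039}{5393} - 1800 = - \frac{10278439}{5393}$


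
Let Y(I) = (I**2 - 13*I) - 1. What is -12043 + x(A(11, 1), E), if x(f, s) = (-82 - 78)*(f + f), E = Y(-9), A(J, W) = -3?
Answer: -11083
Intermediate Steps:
Y(I) = -1 + I**2 - 13*I
E = 197 (E = -1 + (-9)**2 - 13*(-9) = -1 + 81 + 117 = 197)
x(f, s) = -320*f
-12043 + x(A(11, 1), E) = -12043 - 320*(-3) = -12043 + 960 = -11083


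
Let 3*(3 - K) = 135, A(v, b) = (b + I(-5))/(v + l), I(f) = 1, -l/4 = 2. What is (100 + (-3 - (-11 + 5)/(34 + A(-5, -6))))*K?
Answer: -608118/149 ≈ -4081.3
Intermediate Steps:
l = -8 (l = -4*2 = -8)
A(v, b) = (1 + b)/(-8 + v) (A(v, b) = (b + 1)/(v - 8) = (1 + b)/(-8 + v))
K = -42 (K = 3 - ⅓*135 = 3 - 45 = -42)
(100 + (-3 - (-11 + 5)/(34 + A(-5, -6))))*K = (100 + (-3 - (-11 + 5)/(34 + (1 - 6)/(-8 - 5))))*(-42) = (100 + (-3 - (-6)/(34 - 5/(-13))))*(-42) = (100 + (-3 - (-6)/(34 - 1/13*(-5))))*(-42) = (100 + (-3 - (-6)/(34 + 5/13)))*(-42) = (100 + (-3 - (-6)/447/13))*(-42) = (100 + (-3 - (-6)*13/447))*(-42) = (100 + (-3 - 1*(-26/149)))*(-42) = (100 + (-3 + 26/149))*(-42) = (100 - 421/149)*(-42) = (14479/149)*(-42) = -608118/149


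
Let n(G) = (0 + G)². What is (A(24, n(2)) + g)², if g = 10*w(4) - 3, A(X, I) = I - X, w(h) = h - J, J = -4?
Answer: 3249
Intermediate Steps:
n(G) = G²
w(h) = 4 + h (w(h) = h - 1*(-4) = h + 4 = 4 + h)
g = 77 (g = 10*(4 + 4) - 3 = 10*8 - 3 = 80 - 3 = 77)
(A(24, n(2)) + g)² = ((2² - 1*24) + 77)² = ((4 - 24) + 77)² = (-20 + 77)² = 57² = 3249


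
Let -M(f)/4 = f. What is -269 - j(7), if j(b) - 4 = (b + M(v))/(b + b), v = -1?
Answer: -3833/14 ≈ -273.79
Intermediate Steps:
M(f) = -4*f
j(b) = 4 + (4 + b)/(2*b) (j(b) = 4 + (b - 4*(-1))/(b + b) = 4 + (b + 4)/((2*b)) = 4 + (4 + b)*(1/(2*b)) = 4 + (4 + b)/(2*b))
-269 - j(7) = -269 - (9/2 + 2/7) = -269 - 1*67/14 = -269 - 67/14 = -3833/14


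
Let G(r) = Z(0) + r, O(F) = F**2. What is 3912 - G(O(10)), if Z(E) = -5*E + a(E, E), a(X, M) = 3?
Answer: 3809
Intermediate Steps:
Z(E) = 3 - 5*E (Z(E) = -5*E + 3 = 3 - 5*E)
G(r) = 3 + r (G(r) = (3 - 5*0) + r = (3 + 0) + r = 3 + r)
3912 - G(O(10)) = 3912 - (3 + 10**2) = 3912 - (3 + 100) = 3912 - 1*103 = 3912 - 103 = 3809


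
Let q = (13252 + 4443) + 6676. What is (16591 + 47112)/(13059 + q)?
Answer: 63703/37430 ≈ 1.7019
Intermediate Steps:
q = 24371 (q = 17695 + 6676 = 24371)
(16591 + 47112)/(13059 + q) = (16591 + 47112)/(13059 + 24371) = 63703/37430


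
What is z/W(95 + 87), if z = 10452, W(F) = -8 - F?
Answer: -5226/95 ≈ -55.010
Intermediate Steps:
z/W(95 + 87) = 10452/(-8 - (95 + 87)) = 10452/(-8 - 1*182) = 10452/(-8 - 182) = 10452/(-190) = 10452*(-1/190) = -5226/95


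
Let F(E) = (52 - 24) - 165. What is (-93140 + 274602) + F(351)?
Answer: 181325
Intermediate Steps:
F(E) = -137 (F(E) = 28 - 165 = -137)
(-93140 + 274602) + F(351) = (-93140 + 274602) - 137 = 181462 - 137 = 181325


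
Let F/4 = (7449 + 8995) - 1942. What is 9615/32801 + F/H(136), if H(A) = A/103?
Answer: 24497688708/557617 ≈ 43933.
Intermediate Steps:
H(A) = A/103 (H(A) = A*(1/103) = A/103)
F = 58008 (F = 4*((7449 + 8995) - 1942) = 4*(16444 - 1942) = 4*14502 = 58008)
9615/32801 + F/H(136) = 9615/32801 + 58008/(((1/103)*136)) = 9615*(1/32801) + 58008/(136/103) = 9615/32801 + 58008*(103/136) = 9615/32801 + 746853/17 = 24497688708/557617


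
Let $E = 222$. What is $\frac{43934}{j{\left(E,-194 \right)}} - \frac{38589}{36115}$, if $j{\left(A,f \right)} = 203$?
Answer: $\frac{1578842843}{7331345} \approx 215.36$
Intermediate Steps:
$\frac{43934}{j{\left(E,-194 \right)}} - \frac{38589}{36115} = \frac{43934}{203} - \frac{38589}{36115} = \frac{1578842843}{7331345}$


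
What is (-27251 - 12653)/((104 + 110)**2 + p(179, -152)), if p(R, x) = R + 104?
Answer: -39904/46079 ≈ -0.86599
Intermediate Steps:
p(R, x) = 104 + R
(-27251 - 12653)/((104 + 110)**2 + p(179, -152)) = (-27251 - 12653)/((104 + 110)**2 + (104 + 179)) = -39904/(214**2 + 283) = -39904/(45796 + 283) = -39904/46079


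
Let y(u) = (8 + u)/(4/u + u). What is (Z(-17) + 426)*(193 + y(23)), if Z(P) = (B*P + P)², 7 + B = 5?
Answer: 5697010/41 ≈ 1.3895e+5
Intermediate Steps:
B = -2 (B = -7 + 5 = -2)
Z(P) = P² (Z(P) = (-2*P + P)² = (-P)² = P²)
y(u) = (8 + u)/(u + 4/u)
(Z(-17) + 426)*(193 + y(23)) = ((-17)² + 426)*(193 + 23*(8 + 23)/(4 + 23²)) = (289 + 426)*(193 + 23*31/(4 + 529)) = 715*(193 + 23*31/533) = 715*(193 + 23*(1/533)*31) = 715*(193 + 713/533) = 715*(103582/533) = 5697010/41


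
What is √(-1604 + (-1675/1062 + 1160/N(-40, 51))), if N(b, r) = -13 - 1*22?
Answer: I*√10062534370/2478 ≈ 40.481*I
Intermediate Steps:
N(b, r) = -35 (N(b, r) = -13 - 22 = -35)
√(-1604 + (-1675/1062 + 1160/N(-40, 51))) = √(-1604 + (-1675/1062 + 1160/(-35))) = √(-1604 + (-1675*1/1062 + 1160*(-1/35))) = √(-1604 + (-1675/1062 - 232/7)) = √(-1604 - 258109/7434) = √(-12182245/7434) = I*√10062534370/2478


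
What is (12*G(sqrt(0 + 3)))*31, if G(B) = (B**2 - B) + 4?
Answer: 2604 - 372*sqrt(3) ≈ 1959.7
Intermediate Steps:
G(B) = 4 + B**2 - B
(12*G(sqrt(0 + 3)))*31 = (12*(4 + (sqrt(0 + 3))**2 - sqrt(0 + 3)))*31 = (12*(4 + (sqrt(3))**2 - sqrt(3)))*31 = (12*(4 + 3 - sqrt(3)))*31 = (12*(7 - sqrt(3)))*31 = (84 - 12*sqrt(3))*31 = 2604 - 372*sqrt(3)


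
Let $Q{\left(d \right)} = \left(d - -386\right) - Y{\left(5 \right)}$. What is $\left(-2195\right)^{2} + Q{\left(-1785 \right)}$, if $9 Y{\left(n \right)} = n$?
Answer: $\frac{43349629}{9} \approx 4.8166 \cdot 10^{6}$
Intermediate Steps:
$Y{\left(n \right)} = \frac{n}{9}$
$Q{\left(d \right)} = \frac{3469}{9} + d$ ($Q{\left(d \right)} = \left(d - -386\right) - \frac{1}{9} \cdot 5 = \left(d + 386\right) - \frac{5}{9} = \left(386 + d\right) - \frac{5}{9} = \frac{3469}{9} + d$)
$\left(-2195\right)^{2} + Q{\left(-1785 \right)} = \left(-2195\right)^{2} + \left(\frac{3469}{9} - 1785\right) = 4818025 - \frac{12596}{9} = \frac{43349629}{9}$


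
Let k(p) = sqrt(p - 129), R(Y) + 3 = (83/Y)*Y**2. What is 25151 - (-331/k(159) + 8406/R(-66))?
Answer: 15317893/609 + 331*sqrt(30)/30 ≈ 25213.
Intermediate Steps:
R(Y) = -3 + 83*Y (R(Y) = -3 + (83/Y)*Y**2 = -3 + 83*Y)
k(p) = sqrt(-129 + p)
25151 - (-331/k(159) + 8406/R(-66)) = 25151 - (-331/sqrt(-129 + 159) + 8406/(-3 + 83*(-66))) = 25151 - (-331*sqrt(30)/30 + 8406/(-3 - 5478)) = 25151 - (-331*sqrt(30)/30 + 8406/(-5481)) = 25151 - (-331*sqrt(30)/30 + 8406*(-1/5481)) = 25151 - (-331*sqrt(30)/30 - 934/609) = 25151 - (-934/609 - 331*sqrt(30)/30) = 25151 + (934/609 + 331*sqrt(30)/30) = 15317893/609 + 331*sqrt(30)/30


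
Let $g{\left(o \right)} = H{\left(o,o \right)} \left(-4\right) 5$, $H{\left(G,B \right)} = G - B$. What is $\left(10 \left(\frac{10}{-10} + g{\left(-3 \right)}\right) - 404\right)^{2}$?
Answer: $171396$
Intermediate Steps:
$g{\left(o \right)} = 0$ ($g{\left(o \right)} = \left(o - o\right) \left(-4\right) 5 = 0 \left(-4\right) 5 = 0 \cdot 5 = 0$)
$\left(10 \left(\frac{10}{-10} + g{\left(-3 \right)}\right) - 404\right)^{2} = \left(10 \left(\frac{10}{-10} + 0\right) - 404\right)^{2} = \left(10 \left(10 \left(- \frac{1}{10}\right) + 0\right) - 404\right)^{2} = \left(10 \left(-1 + 0\right) - 404\right)^{2} = \left(10 \left(-1\right) - 404\right)^{2} = \left(-10 - 404\right)^{2} = \left(-414\right)^{2} = 171396$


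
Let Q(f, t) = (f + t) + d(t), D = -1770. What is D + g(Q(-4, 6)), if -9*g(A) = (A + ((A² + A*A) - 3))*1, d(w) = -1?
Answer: -1770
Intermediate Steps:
Q(f, t) = -1 + f + t (Q(f, t) = (f + t) - 1 = -1 + f + t)
g(A) = ⅓ - 2*A²/9 - A/9 (g(A) = -(A + ((A² + A*A) - 3))/9 = -(A + ((A² + A²) - 3))/9 = -(A + (2*A² - 3))/9 = -(A + (-3 + 2*A²))/9 = -(-3 + A + 2*A²)/9 = ⅓ - 2*A²/9 - A/9)
D + g(Q(-4, 6)) = -1770 + (⅓ - 2*(-1 - 4 + 6)²/9 - (-1 - 4 + 6)/9) = -1770 + (⅓ - 2/9*1² - ⅑*1) = -1770 + (⅓ - 2/9*1 - ⅑) = -1770 + (⅓ - 2/9 - ⅑) = -1770 + 0 = -1770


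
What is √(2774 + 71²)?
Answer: √7815 ≈ 88.402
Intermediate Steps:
√(2774 + 71²) = √(2774 + 5041) = √7815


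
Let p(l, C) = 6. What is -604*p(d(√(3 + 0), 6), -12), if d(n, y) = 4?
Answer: -3624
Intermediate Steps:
-604*p(d(√(3 + 0), 6), -12) = -604*6 = -3624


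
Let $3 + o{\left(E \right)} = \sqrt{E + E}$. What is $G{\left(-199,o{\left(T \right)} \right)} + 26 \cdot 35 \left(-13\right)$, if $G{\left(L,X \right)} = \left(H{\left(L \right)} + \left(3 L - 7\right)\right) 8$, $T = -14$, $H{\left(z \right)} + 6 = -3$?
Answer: $-16734$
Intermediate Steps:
$H{\left(z \right)} = -9$ ($H{\left(z \right)} = -6 - 3 = -9$)
$o{\left(E \right)} = -3 + \sqrt{2} \sqrt{E}$ ($o{\left(E \right)} = -3 + \sqrt{E + E} = -3 + \sqrt{2 E} = -3 + \sqrt{2} \sqrt{E}$)
$G{\left(L,X \right)} = -128 + 24 L$ ($G{\left(L,X \right)} = \left(-9 + \left(3 L - 7\right)\right) 8 = \left(-9 + \left(-7 + 3 L\right)\right) 8 = \left(-16 + 3 L\right) 8 = -128 + 24 L$)
$G{\left(-199,o{\left(T \right)} \right)} + 26 \cdot 35 \left(-13\right) = \left(-128 + 24 \left(-199\right)\right) + 26 \cdot 35 \left(-13\right) = \left(-128 - 4776\right) + 910 \left(-13\right) = -4904 - 11830 = -16734$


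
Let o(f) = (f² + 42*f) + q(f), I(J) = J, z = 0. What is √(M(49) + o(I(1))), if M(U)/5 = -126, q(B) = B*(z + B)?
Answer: I*√586 ≈ 24.207*I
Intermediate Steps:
q(B) = B² (q(B) = B*(0 + B) = B*B = B²)
o(f) = 2*f² + 42*f (o(f) = (f² + 42*f) + f² = 2*f² + 42*f)
M(U) = -630 (M(U) = 5*(-126) = -630)
√(M(49) + o(I(1))) = √(-630 + 2*1*(21 + 1)) = √(-630 + 2*1*22) = √(-630 + 44) = √(-586) = I*√586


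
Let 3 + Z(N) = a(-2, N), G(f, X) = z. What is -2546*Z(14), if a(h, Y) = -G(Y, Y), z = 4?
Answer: 17822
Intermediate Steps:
G(f, X) = 4
a(h, Y) = -4 (a(h, Y) = -1*4 = -4)
Z(N) = -7 (Z(N) = -3 - 4 = -7)
-2546*Z(14) = -2546*(-7) = 17822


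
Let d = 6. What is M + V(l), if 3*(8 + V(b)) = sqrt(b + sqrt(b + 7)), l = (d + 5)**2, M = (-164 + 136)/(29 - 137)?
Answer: -209/27 + sqrt(121 + 8*sqrt(2))/3 ≈ -3.9065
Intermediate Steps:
M = 7/27 (M = -28/(-108) = -28*(-1/108) = 7/27 ≈ 0.25926)
l = 121 (l = (6 + 5)**2 = 11**2 = 121)
V(b) = -8 + sqrt(b + sqrt(7 + b))/3 (V(b) = -8 + sqrt(b + sqrt(b + 7))/3 = -8 + sqrt(b + sqrt(7 + b))/3)
M + V(l) = 7/27 + (-8 + sqrt(121 + sqrt(7 + 121))/3) = 7/27 + (-8 + sqrt(121 + sqrt(128))/3) = 7/27 + (-8 + sqrt(121 + 8*sqrt(2))/3) = -209/27 + sqrt(121 + 8*sqrt(2))/3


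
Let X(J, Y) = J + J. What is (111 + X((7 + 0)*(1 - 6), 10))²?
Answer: 1681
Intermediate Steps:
X(J, Y) = 2*J
(111 + X((7 + 0)*(1 - 6), 10))² = (111 + 2*((7 + 0)*(1 - 6)))² = (111 + 2*(7*(-5)))² = (111 + 2*(-35))² = (111 - 70)² = 41² = 1681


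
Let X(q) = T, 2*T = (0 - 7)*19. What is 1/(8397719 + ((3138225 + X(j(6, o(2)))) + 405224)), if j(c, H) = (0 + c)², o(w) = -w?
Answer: 2/23882203 ≈ 8.3744e-8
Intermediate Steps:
j(c, H) = c²
T = -133/2 (T = ((0 - 7)*19)/2 = (-7*19)/2 = (½)*(-133) = -133/2 ≈ -66.500)
X(q) = -133/2
1/(8397719 + ((3138225 + X(j(6, o(2)))) + 405224)) = 1/(8397719 + ((3138225 - 133/2) + 405224)) = 1/(8397719 + (6276317/2 + 405224)) = 1/(8397719 + 7086765/2) = 1/(23882203/2) = 2/23882203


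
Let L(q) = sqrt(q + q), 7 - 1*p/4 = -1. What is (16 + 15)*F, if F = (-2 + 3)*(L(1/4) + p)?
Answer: 992 + 31*sqrt(2)/2 ≈ 1013.9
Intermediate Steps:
p = 32 (p = 28 - 4*(-1) = 28 + 4 = 32)
L(q) = sqrt(2)*sqrt(q) (L(q) = sqrt(2*q) = sqrt(2)*sqrt(q))
F = 32 + sqrt(2)/2 (F = (-2 + 3)*(sqrt(2)*sqrt(1/4) + 32) = 1*(sqrt(2)*sqrt(1/4) + 32) = 1*(sqrt(2)*(1/2) + 32) = 1*(sqrt(2)/2 + 32) = 1*(32 + sqrt(2)/2) = 32 + sqrt(2)/2 ≈ 32.707)
(16 + 15)*F = (16 + 15)*(32 + sqrt(2)/2) = 31*(32 + sqrt(2)/2) = 992 + 31*sqrt(2)/2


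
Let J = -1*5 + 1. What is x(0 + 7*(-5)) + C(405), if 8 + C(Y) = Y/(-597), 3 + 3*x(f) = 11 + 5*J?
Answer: -2523/199 ≈ -12.678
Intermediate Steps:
J = -4 (J = -5 + 1 = -4)
x(f) = -4 (x(f) = -1 + (11 + 5*(-4))/3 = -1 + (11 - 20)/3 = -1 + (⅓)*(-9) = -1 - 3 = -4)
C(Y) = -8 - Y/597 (C(Y) = -8 + Y/(-597) = -8 + Y*(-1/597) = -8 - Y/597)
x(0 + 7*(-5)) + C(405) = -4 + (-8 - 1/597*405) = -4 + (-8 - 135/199) = -4 - 1727/199 = -2523/199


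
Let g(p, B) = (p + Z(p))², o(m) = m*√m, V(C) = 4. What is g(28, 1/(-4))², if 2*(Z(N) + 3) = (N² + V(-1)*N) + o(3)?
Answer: 801019624177/16 + 1269924117*√3/2 ≈ 5.1163e+10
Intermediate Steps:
o(m) = m^(3/2)
Z(N) = -3 + N²/2 + 2*N + 3*√3/2 (Z(N) = -3 + ((N² + 4*N) + 3^(3/2))/2 = -3 + ((N² + 4*N) + 3*√3)/2 = -3 + (N² + 3*√3 + 4*N)/2 = -3 + (N²/2 + 2*N + 3*√3/2) = -3 + N²/2 + 2*N + 3*√3/2)
g(p, B) = (-3 + p²/2 + 3*p + 3*√3/2)² (g(p, B) = (p + (-3 + p²/2 + 2*p + 3*√3/2))² = (-3 + p²/2 + 3*p + 3*√3/2)²)
g(28, 1/(-4))² = ((-6 + 28² + 3*√3 + 6*28)²/4)² = ((-6 + 784 + 3*√3 + 168)²/4)² = ((946 + 3*√3)²/4)² = (946 + 3*√3)⁴/16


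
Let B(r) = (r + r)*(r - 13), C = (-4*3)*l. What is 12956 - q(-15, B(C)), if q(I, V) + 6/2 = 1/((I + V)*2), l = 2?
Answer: 45641597/3522 ≈ 12959.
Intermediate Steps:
C = -24 (C = -4*3*2 = -12*2 = -24)
B(r) = 2*r*(-13 + r) (B(r) = (2*r)*(-13 + r) = 2*r*(-13 + r))
q(I, V) = -3 + 1/(2*I + 2*V) (q(I, V) = -3 + 1/((I + V)*2) = -3 + 1/(2*I + 2*V))
12956 - q(-15, B(C)) = 12956 - (½ - 3*(-15) - 6*(-24)*(-13 - 24))/(-15 + 2*(-24)*(-13 - 24)) = 12956 - (½ + 45 - 6*(-24)*(-37))/(-15 + 2*(-24)*(-37)) = 12956 - (½ + 45 - 3*1776)/(-15 + 1776) = 12956 - (½ + 45 - 5328)/1761 = 12956 - (-10565)/(1761*2) = 12956 - 1*(-10565/3522) = 12956 + 10565/3522 = 45641597/3522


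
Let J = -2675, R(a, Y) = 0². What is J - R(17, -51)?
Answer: -2675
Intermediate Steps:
R(a, Y) = 0
J - R(17, -51) = -2675 - 1*0 = -2675 + 0 = -2675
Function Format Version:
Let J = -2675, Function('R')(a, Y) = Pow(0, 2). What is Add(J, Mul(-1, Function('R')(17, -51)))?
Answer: -2675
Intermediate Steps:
Function('R')(a, Y) = 0
Add(J, Mul(-1, Function('R')(17, -51))) = Add(-2675, Mul(-1, 0)) = Add(-2675, 0) = -2675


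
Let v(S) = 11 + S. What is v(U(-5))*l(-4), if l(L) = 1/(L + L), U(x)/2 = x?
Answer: -1/8 ≈ -0.12500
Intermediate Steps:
U(x) = 2*x
l(L) = 1/(2*L)
v(U(-5))*l(-4) = (11 + 2*(-5))*((1/2)/(-4)) = (11 - 10)*((1/2)*(-1/4)) = 1*(-1/8) = -1/8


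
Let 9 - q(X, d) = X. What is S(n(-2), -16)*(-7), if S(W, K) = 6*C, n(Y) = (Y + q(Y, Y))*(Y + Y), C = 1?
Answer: -42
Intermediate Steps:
q(X, d) = 9 - X
n(Y) = 18*Y (n(Y) = (Y + (9 - Y))*(Y + Y) = 9*(2*Y) = 18*Y)
S(W, K) = 6 (S(W, K) = 6*1 = 6)
S(n(-2), -16)*(-7) = 6*(-7) = -42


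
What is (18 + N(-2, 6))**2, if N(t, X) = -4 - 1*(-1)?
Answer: 225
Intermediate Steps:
N(t, X) = -3 (N(t, X) = -4 + 1 = -3)
(18 + N(-2, 6))**2 = (18 - 3)**2 = 15**2 = 225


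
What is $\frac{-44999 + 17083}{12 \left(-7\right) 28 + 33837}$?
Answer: $- \frac{27916}{31485} \approx -0.88664$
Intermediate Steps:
$\frac{-44999 + 17083}{12 \left(-7\right) 28 + 33837} = - \frac{27916}{\left(-84\right) 28 + 33837} = - \frac{27916}{-2352 + 33837} = - \frac{27916}{31485}$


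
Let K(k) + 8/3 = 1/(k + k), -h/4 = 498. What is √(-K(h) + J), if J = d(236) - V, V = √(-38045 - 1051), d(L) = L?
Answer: √(236761401 - 5952096*I*√1086)/996 ≈ 16.562 - 5.9693*I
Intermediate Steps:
h = -1992 (h = -4*498 = -1992)
K(k) = -8/3 + 1/(2*k) (K(k) = -8/3 + 1/(k + k) = -8/3 + 1/(2*k))
V = 6*I*√1086 (V = √(-39096) = 6*I*√1086 ≈ 197.73*I)
J = 236 - 6*I*√1086 ≈ 236.0 - 197.73*I
√(-K(h) + J) = √(-(3 - 16*(-1992))/(6*(-1992)) + (236 - 6*I*√1086)) = √(-(-1)*(3 + 31872)/(6*1992) + (236 - 6*I*√1086)) = √(-(-1)*31875/(6*1992) + (236 - 6*I*√1086)) = √(-1*(-10625/3984) + (236 - 6*I*√1086)) = √(10625/3984 + (236 - 6*I*√1086)) = √(950849/3984 - 6*I*√1086)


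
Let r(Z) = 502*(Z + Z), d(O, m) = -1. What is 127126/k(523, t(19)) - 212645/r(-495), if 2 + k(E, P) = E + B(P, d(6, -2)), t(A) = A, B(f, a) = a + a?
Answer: 4219296149/17195508 ≈ 245.37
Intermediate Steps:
B(f, a) = 2*a
r(Z) = 1004*Z (r(Z) = 502*(2*Z) = 1004*Z)
k(E, P) = -4 + E (k(E, P) = -2 + (E + 2*(-1)) = -2 + (E - 2) = -2 + (-2 + E) = -4 + E)
127126/k(523, t(19)) - 212645/r(-495) = 127126/(-4 + 523) - 212645/(1004*(-495)) = 127126/519 - 212645/(-496980) = 127126*(1/519) - 212645*(-1/496980) = 127126/519 + 42529/99396 = 4219296149/17195508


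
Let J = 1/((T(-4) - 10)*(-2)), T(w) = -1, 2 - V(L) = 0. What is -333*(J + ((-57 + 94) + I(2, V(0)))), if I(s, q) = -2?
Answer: -256743/22 ≈ -11670.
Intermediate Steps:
V(L) = 2 (V(L) = 2 - 1*0 = 2 + 0 = 2)
J = 1/22 (J = 1/((-1 - 10)*(-2)) = 1/(-11*(-2)) = 1/22 ≈ 0.045455)
-333*(J + ((-57 + 94) + I(2, V(0)))) = -333*(1/22 + ((-57 + 94) - 2)) = -333*(1/22 + (37 - 2)) = -333*(1/22 + 35) = -333*771/22 = -256743/22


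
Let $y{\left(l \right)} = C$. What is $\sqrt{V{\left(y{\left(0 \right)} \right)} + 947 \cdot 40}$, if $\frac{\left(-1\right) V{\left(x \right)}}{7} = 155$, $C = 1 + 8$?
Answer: $\sqrt{36795} \approx 191.82$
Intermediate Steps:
$C = 9$
$y{\left(l \right)} = 9$
$V{\left(x \right)} = -1085$ ($V{\left(x \right)} = \left(-7\right) 155 = -1085$)
$\sqrt{V{\left(y{\left(0 \right)} \right)} + 947 \cdot 40} = \sqrt{-1085 + 947 \cdot 40} = \sqrt{-1085 + 37880} = \sqrt{36795}$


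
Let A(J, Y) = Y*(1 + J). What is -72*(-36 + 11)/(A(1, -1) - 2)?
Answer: -450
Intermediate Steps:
-72*(-36 + 11)/(A(1, -1) - 2) = -72*(-36 + 11)/(-(1 + 1) - 2) = -(-1800)/(-1*2 - 2) = -(-1800)/(-2 - 2) = -(-1800)/(-4) = -(-1800)*(-1)/4 = -72*25/4 = -450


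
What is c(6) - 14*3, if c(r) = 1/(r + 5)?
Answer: -461/11 ≈ -41.909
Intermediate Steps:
c(r) = 1/(5 + r)
c(6) - 14*3 = 1/(5 + 6) - 14*3 = 1/11 - 42 = -461/11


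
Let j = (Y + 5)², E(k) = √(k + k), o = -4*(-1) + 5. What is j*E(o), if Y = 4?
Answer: 243*√2 ≈ 343.65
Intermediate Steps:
o = 9 (o = 4 + 5 = 9)
E(k) = √2*√k (E(k) = √(2*k) = √2*√k)
j = 81 (j = (4 + 5)² = 9² = 81)
j*E(o) = 81*(√2*√9) = 81*(√2*3) = 81*(3*√2) = 243*√2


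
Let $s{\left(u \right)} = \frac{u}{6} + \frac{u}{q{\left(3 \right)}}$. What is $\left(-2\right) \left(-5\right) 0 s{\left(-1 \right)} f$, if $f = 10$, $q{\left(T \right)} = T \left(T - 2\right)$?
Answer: $0$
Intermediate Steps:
$q{\left(T \right)} = T \left(-2 + T\right)$
$s{\left(u \right)} = \frac{u}{2}$ ($s{\left(u \right)} = \frac{u}{6} + \frac{u}{3 \left(-2 + 3\right)} = u \frac{1}{6} + \frac{u}{3 \cdot 1} = \frac{u}{6} + \frac{u}{3} = \frac{u}{2}$)
$\left(-2\right) \left(-5\right) 0 s{\left(-1 \right)} f = \left(-2\right) \left(-5\right) 0 \cdot \frac{1}{2} \left(-1\right) 10 = 10 \cdot 0 \left(- \frac{1}{2}\right) 10 = 0 \left(- \frac{1}{2}\right) 10 = 0 \cdot 10 = 0$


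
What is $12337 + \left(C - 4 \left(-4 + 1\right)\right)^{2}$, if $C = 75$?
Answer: $19906$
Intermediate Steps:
$12337 + \left(C - 4 \left(-4 + 1\right)\right)^{2} = 12337 + \left(75 - 4 \left(-4 + 1\right)\right)^{2} = 12337 + \left(75 - -12\right)^{2} = 12337 + \left(75 + 12\right)^{2} = 12337 + 87^{2} = 12337 + 7569 = 19906$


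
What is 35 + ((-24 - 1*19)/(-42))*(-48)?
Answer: -99/7 ≈ -14.143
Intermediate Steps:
35 + ((-24 - 1*19)/(-42))*(-48) = 35 + ((-24 - 19)*(-1/42))*(-48) = 35 - 43*(-1/42)*(-48) = 35 + (43/42)*(-48) = 35 - 344/7 = -99/7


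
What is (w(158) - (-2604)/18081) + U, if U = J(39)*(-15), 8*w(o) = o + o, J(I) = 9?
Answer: -164203/1722 ≈ -95.356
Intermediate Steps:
w(o) = o/4 (w(o) = (o + o)/8 = (2*o)/8 = o/4)
U = -135 (U = 9*(-15) = -135)
(w(158) - (-2604)/18081) + U = ((¼)*158 - (-2604)/18081) - 135 = (79/2 - (-2604)/18081) - 135 = (79/2 - 1*(-124/861)) - 135 = (79/2 + 124/861) - 135 = 68267/1722 - 135 = -164203/1722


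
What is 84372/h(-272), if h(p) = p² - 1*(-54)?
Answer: 42186/37019 ≈ 1.1396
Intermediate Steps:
h(p) = 54 + p² (h(p) = p² + 54 = 54 + p²)
84372/h(-272) = 84372/(54 + (-272)²) = 84372/(54 + 73984) = 84372/74038 = 84372*(1/74038) = 42186/37019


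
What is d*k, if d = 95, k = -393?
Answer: -37335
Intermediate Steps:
d*k = 95*(-393) = -37335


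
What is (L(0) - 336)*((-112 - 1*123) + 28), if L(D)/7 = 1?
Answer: 68103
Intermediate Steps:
L(D) = 7 (L(D) = 7*1 = 7)
(L(0) - 336)*((-112 - 1*123) + 28) = (7 - 336)*((-112 - 1*123) + 28) = -329*((-112 - 123) + 28) = -329*(-235 + 28) = -329*(-207) = 68103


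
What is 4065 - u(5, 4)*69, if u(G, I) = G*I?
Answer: 2685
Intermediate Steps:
4065 - u(5, 4)*69 = 4065 - 5*4*69 = 4065 - 20*69 = 4065 - 1*1380 = 4065 - 1380 = 2685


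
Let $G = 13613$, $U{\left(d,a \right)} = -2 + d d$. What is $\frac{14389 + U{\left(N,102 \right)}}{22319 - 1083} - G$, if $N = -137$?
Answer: $- \frac{72263128}{5309} \approx -13611.0$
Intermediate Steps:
$U{\left(d,a \right)} = -2 + d^{2}$
$\frac{14389 + U{\left(N,102 \right)}}{22319 - 1083} - G = \frac{14389 - \left(2 - \left(-137\right)^{2}\right)}{22319 - 1083} - 13613 = \frac{14389 + \left(-2 + 18769\right)}{21236} - 13613 = \left(14389 + 18767\right) \frac{1}{21236} - 13613 = 33156 \cdot \frac{1}{21236} - 13613 = \frac{8289}{5309} - 13613 = - \frac{72263128}{5309}$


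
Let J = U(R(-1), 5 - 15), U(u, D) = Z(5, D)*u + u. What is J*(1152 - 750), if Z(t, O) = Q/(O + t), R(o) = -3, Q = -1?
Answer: -7236/5 ≈ -1447.2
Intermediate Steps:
Z(t, O) = -1/(O + t)
U(u, D) = u - u/(5 + D) (U(u, D) = (-1/(D + 5))*u + u = (-1/(5 + D))*u + u = -u/(5 + D) + u = u - u/(5 + D))
J = -18/5 (J = -3*(4 + (5 - 15))/(5 + (5 - 15)) = -3*(4 - 10)/(5 - 10) = -3*(-6)/(-5) = -3*(-⅕)*(-6) = -18/5 ≈ -3.6000)
J*(1152 - 750) = -18*(1152 - 750)/5 = -18/5*402 = -7236/5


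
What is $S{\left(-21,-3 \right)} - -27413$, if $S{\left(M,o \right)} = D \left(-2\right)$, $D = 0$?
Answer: $27413$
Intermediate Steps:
$S{\left(M,o \right)} = 0$ ($S{\left(M,o \right)} = 0 \left(-2\right) = 0$)
$S{\left(-21,-3 \right)} - -27413 = 0 - -27413 = 0 + 27413 = 27413$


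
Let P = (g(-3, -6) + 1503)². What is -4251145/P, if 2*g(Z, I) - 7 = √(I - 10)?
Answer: -30874035788148/16482688578845 + 81975679264*I/16482688578845 ≈ -1.8731 + 0.0049734*I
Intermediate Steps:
g(Z, I) = 7/2 + √(-10 + I)/2 (g(Z, I) = 7/2 + √(I - 10)/2 = 7/2 + √(-10 + I)/2)
P = (3013/2 + 2*I)² (P = ((7/2 + √(-10 - 6)/2) + 1503)² = ((7/2 + √(-16)/2) + 1503)² = ((7/2 + (4*I)/2) + 1503)² = ((7/2 + 2*I) + 1503)² = (3013/2 + 2*I)² ≈ 2.2695e+6 + 6026.0*I)
-4251145/P = -4251145*16*(9078153/4 - 6026*I)/82413442894225 = -13603664*(9078153/4 - 6026*I)/16482688578845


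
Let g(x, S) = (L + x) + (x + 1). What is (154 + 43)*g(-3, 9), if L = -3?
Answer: -1576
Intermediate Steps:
g(x, S) = -2 + 2*x (g(x, S) = (-3 + x) + (x + 1) = (-3 + x) + (1 + x) = -2 + 2*x)
(154 + 43)*g(-3, 9) = (154 + 43)*(-2 + 2*(-3)) = 197*(-2 - 6) = 197*(-8) = -1576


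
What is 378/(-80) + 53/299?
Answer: -54391/11960 ≈ -4.5477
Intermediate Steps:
378/(-80) + 53/299 = 378*(-1/80) + 53*(1/299) = -189/40 + 53/299 = -54391/11960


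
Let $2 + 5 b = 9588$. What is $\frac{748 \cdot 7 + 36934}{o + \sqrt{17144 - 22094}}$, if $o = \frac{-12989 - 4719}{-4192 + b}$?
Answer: $\frac{212337327466}{3241051589} - \frac{409158249819 i \sqrt{22}}{3241051589} \approx 65.515 - 592.13 i$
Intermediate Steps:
$b = \frac{9586}{5}$ ($b = - \frac{2}{5} + \frac{1}{5} \cdot 9588 = - \frac{2}{5} + \frac{9588}{5} = \frac{9586}{5} \approx 1917.2$)
$o = \frac{44270}{5687}$ ($o = \frac{-12989 - 4719}{-4192 + \frac{9586}{5}} = - \frac{17708}{- \frac{11374}{5}} = \left(-17708\right) \left(- \frac{5}{11374}\right) = \frac{44270}{5687} \approx 7.7844$)
$\frac{748 \cdot 7 + 36934}{o + \sqrt{17144 - 22094}} = \frac{748 \cdot 7 + 36934}{\frac{44270}{5687} + \sqrt{17144 - 22094}} = \frac{5236 + 36934}{\frac{44270}{5687} + \sqrt{-4950}} = \frac{42170}{\frac{44270}{5687} + 15 i \sqrt{22}}$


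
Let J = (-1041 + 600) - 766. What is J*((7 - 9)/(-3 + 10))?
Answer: 2414/7 ≈ 344.86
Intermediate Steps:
J = -1207 (J = -441 - 766 = -1207)
J*((7 - 9)/(-3 + 10)) = -1207*(7 - 9)/(-3 + 10) = -(-2414)/7 = -1207*(-2/7) = 2414/7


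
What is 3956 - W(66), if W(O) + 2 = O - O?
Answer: 3958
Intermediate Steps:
W(O) = -2 (W(O) = -2 + (O - O) = -2 + 0 = -2)
3956 - W(66) = 3956 - 1*(-2) = 3956 + 2 = 3958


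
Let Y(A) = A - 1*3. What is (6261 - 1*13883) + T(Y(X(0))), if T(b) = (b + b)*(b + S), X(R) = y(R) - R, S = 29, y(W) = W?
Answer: -7778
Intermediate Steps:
X(R) = 0 (X(R) = R - R = 0)
Y(A) = -3 + A (Y(A) = A - 3 = -3 + A)
T(b) = 2*b*(29 + b) (T(b) = (b + b)*(b + 29) = (2*b)*(29 + b) = 2*b*(29 + b))
(6261 - 1*13883) + T(Y(X(0))) = (6261 - 1*13883) + 2*(-3 + 0)*(29 + (-3 + 0)) = (6261 - 13883) + 2*(-3)*(29 - 3) = -7622 + 2*(-3)*26 = -7622 - 156 = -7778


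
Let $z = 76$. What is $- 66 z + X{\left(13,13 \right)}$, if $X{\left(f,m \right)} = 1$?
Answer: $-5015$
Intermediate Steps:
$- 66 z + X{\left(13,13 \right)} = \left(-66\right) 76 + 1 = -5016 + 1 = -5015$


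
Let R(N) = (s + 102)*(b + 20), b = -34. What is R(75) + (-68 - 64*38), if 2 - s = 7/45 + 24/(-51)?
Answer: -3029714/765 ≈ -3960.4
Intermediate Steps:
s = 1771/765 (s = 2 - (7/45 + 24/(-51)) = 2 - (7*(1/45) + 24*(-1/51)) = 2 - (7/45 - 8/17) = 2 - 1*(-241/765) = 2 + 241/765 = 1771/765 ≈ 2.3150)
R(N) = -1117214/765 (R(N) = (1771/765 + 102)*(-34 + 20) = (79801/765)*(-14) = -1117214/765)
R(75) + (-68 - 64*38) = -1117214/765 + (-68 - 64*38) = -1117214/765 + (-68 - 2432) = -1117214/765 - 2500 = -3029714/765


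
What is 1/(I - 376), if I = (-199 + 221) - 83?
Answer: -1/437 ≈ -0.0022883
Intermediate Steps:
I = -61 (I = 22 - 83 = -61)
1/(I - 376) = 1/(-61 - 376) = 1/(-437) = -1/437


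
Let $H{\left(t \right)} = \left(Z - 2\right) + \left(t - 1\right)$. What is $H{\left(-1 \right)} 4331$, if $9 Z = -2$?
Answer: $- \frac{164578}{9} \approx -18286.0$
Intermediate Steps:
$Z = - \frac{2}{9}$ ($Z = \frac{1}{9} \left(-2\right) = - \frac{2}{9} \approx -0.22222$)
$H{\left(t \right)} = - \frac{29}{9} + t$ ($H{\left(t \right)} = \left(- \frac{2}{9} - 2\right) + \left(t - 1\right) = - \frac{20}{9} + \left(-1 + t\right) = - \frac{29}{9} + t$)
$H{\left(-1 \right)} 4331 = \left(- \frac{29}{9} - 1\right) 4331 = \left(- \frac{38}{9}\right) 4331 = - \frac{164578}{9}$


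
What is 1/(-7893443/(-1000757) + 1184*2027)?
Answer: 1000757/2401792669219 ≈ 4.1667e-7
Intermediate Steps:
1/(-7893443/(-1000757) + 1184*2027) = 1/(-7893443*(-1/1000757) + 2399968) = 1/(7893443/1000757 + 2399968) = 1/(2401792669219/1000757) = 1000757/2401792669219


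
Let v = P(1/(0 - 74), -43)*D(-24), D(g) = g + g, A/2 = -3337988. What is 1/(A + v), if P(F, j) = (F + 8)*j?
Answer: -37/246401200 ≈ -1.5016e-7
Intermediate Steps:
A = -6675976 (A = 2*(-3337988) = -6675976)
P(F, j) = j*(8 + F) (P(F, j) = (8 + F)*j = j*(8 + F))
D(g) = 2*g
v = 609912/37 (v = (-43*(8 + 1/(0 - 74)))*(2*(-24)) = -43*(8 + 1/(-74))*(-48) = -43*(8 - 1/74)*(-48) = -43*591/74*(-48) = -25413/74*(-48) = 609912/37 ≈ 16484.)
1/(A + v) = 1/(-6675976 + 609912/37) = 1/(-246401200/37) = -37/246401200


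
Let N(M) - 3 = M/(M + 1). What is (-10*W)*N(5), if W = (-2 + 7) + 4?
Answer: -345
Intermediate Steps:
W = 9 (W = 5 + 4 = 9)
N(M) = 3 + M/(1 + M) (N(M) = 3 + M/(M + 1) = 3 + M/(1 + M))
(-10*W)*N(5) = (-10*9)*((3 + 4*5)/(1 + 5)) = -90*(3 + 20)/6 = -15*23 = -90*23/6 = -345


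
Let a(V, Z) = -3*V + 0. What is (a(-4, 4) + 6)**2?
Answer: 324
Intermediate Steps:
a(V, Z) = -3*V
(a(-4, 4) + 6)**2 = (-3*(-4) + 6)**2 = (12 + 6)**2 = 18**2 = 324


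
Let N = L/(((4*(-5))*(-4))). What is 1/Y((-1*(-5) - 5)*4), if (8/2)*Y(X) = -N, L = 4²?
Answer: -20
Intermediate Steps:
L = 16
N = ⅕ (N = 16/(((4*(-5))*(-4))) = 16/((-20*(-4))) = 16/80 = 16*(1/80) = ⅕ ≈ 0.20000)
Y(X) = -1/20 (Y(X) = (-1*⅕)/4 = (¼)*(-⅕) = -1/20)
1/Y((-1*(-5) - 5)*4) = 1/(-1/20) = -20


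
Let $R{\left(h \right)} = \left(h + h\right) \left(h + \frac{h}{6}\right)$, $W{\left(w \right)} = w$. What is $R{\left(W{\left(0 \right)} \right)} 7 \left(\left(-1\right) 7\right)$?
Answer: $0$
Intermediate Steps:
$R{\left(h \right)} = \frac{7 h^{2}}{3}$ ($R{\left(h \right)} = 2 h \left(h + h \frac{1}{6}\right) = 2 h \left(h + \frac{h}{6}\right) = 2 h \frac{7 h}{6} = \frac{7 h^{2}}{3}$)
$R{\left(W{\left(0 \right)} \right)} 7 \left(\left(-1\right) 7\right) = \frac{7 \cdot 0^{2}}{3} \cdot 7 \left(\left(-1\right) 7\right) = \frac{7}{3} \cdot 0 \cdot 7 \left(-7\right) = 0 \cdot 7 \left(-7\right) = 0 \left(-7\right) = 0$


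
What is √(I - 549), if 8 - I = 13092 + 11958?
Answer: I*√25591 ≈ 159.97*I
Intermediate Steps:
I = -25042 (I = 8 - (13092 + 11958) = 8 - 1*25050 = 8 - 25050 = -25042)
√(I - 549) = √(-25042 - 549) = √(-25591) = I*√25591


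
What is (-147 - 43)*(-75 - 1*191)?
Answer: 50540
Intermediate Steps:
(-147 - 43)*(-75 - 1*191) = -190*(-75 - 191) = -190*(-266) = 50540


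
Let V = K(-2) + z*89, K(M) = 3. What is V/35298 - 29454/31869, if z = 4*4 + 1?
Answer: -55075216/62495109 ≈ -0.88127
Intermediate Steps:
z = 17 (z = 16 + 1 = 17)
V = 1516 (V = 3 + 17*89 = 3 + 1513 = 1516)
V/35298 - 29454/31869 = 1516/35298 - 29454/31869 = 1516*(1/35298) - 29454*1/31869 = 758/17649 - 9818/10623 = -55075216/62495109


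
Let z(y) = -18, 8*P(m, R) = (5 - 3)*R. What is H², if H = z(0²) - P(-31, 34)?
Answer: 2809/4 ≈ 702.25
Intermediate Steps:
P(m, R) = R/4 (P(m, R) = ((5 - 3)*R)/8 = (2*R)/8 = R/4)
H = -53/2 (H = -18 - 34/4 = -18 - 1*17/2 = -18 - 17/2 = -53/2 ≈ -26.500)
H² = (-53/2)² = 2809/4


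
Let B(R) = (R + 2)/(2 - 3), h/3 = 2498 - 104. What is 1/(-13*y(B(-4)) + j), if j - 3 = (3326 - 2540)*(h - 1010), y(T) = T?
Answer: 1/4851169 ≈ 2.0614e-7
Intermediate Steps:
h = 7182 (h = 3*(2498 - 104) = 3*2394 = 7182)
B(R) = -2 - R (B(R) = (2 + R)/(-1) = (2 + R)*(-1) = -2 - R)
j = 4851195 (j = 3 + (3326 - 2540)*(7182 - 1010) = 3 + 786*6172 = 3 + 4851192 = 4851195)
1/(-13*y(B(-4)) + j) = 1/(-13*(-2 - 1*(-4)) + 4851195) = 1/(-13*(-2 + 4) + 4851195) = 1/(-13*2 + 4851195) = 1/(-26 + 4851195) = 1/4851169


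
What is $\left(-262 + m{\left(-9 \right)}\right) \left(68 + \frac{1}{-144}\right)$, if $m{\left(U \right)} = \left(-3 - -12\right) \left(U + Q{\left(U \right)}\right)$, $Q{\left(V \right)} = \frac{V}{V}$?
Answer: $- \frac{1635097}{72} \approx -22710.0$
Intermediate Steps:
$Q{\left(V \right)} = 1$
$m{\left(U \right)} = 9 + 9 U$ ($m{\left(U \right)} = \left(-3 - -12\right) \left(U + 1\right) = \left(-3 + 12\right) \left(1 + U\right) = 9 \left(1 + U\right) = 9 + 9 U$)
$\left(-262 + m{\left(-9 \right)}\right) \left(68 + \frac{1}{-144}\right) = \left(-262 + \left(9 + 9 \left(-9\right)\right)\right) \left(68 + \frac{1}{-144}\right) = \left(-262 + \left(9 - 81\right)\right) \left(68 - \frac{1}{144}\right) = \left(-262 - 72\right) \frac{9791}{144} = \left(-334\right) \frac{9791}{144} = - \frac{1635097}{72}$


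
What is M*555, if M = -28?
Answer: -15540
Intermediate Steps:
M*555 = -28*555 = -15540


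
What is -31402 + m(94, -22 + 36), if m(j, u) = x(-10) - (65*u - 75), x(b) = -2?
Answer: -32239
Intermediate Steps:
m(j, u) = 73 - 65*u (m(j, u) = -2 - (65*u - 75) = -2 - (-75 + 65*u) = -2 + (75 - 65*u) = 73 - 65*u)
-31402 + m(94, -22 + 36) = -31402 + (73 - 65*(-22 + 36)) = -31402 + (73 - 65*14) = -31402 + (73 - 910) = -31402 - 837 = -32239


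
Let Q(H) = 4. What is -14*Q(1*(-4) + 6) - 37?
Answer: -93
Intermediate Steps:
-14*Q(1*(-4) + 6) - 37 = -14*4 - 37 = -56 - 37 = -93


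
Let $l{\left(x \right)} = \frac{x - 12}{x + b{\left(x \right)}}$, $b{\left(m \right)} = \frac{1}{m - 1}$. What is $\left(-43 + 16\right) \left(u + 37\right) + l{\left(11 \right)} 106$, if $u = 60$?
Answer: $- \frac{291769}{111} \approx -2628.6$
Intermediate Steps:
$b{\left(m \right)} = \frac{1}{-1 + m}$
$l{\left(x \right)} = \frac{-12 + x}{x + \frac{1}{-1 + x}}$ ($l{\left(x \right)} = \frac{x - 12}{x + \frac{1}{-1 + x}} = \frac{-12 + x}{x + \frac{1}{-1 + x}}$)
$\left(-43 + 16\right) \left(u + 37\right) + l{\left(11 \right)} 106 = \left(-43 + 16\right) \left(60 + 37\right) + \frac{\left(-1 + 11\right) \left(-12 + 11\right)}{1 + 11 \left(-1 + 11\right)} 106 = \left(-27\right) 97 + \frac{1}{1 + 11 \cdot 10} \cdot 10 \left(-1\right) 106 = -2619 + \frac{1}{1 + 110} \cdot 10 \left(-1\right) 106 = -2619 + \frac{1}{111} \cdot 10 \left(-1\right) 106 = -2619 - \frac{1060}{111} = - \frac{291769}{111}$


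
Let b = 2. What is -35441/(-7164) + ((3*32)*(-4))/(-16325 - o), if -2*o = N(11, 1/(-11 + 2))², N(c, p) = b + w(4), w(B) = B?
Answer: 580687363/116823348 ≈ 4.9706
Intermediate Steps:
N(c, p) = 6 (N(c, p) = 2 + 4 = 6)
o = -18 (o = -½*6² = -½*36 = -18)
-35441/(-7164) + ((3*32)*(-4))/(-16325 - o) = -35441/(-7164) + ((3*32)*(-4))/(-16325 - 1*(-18)) = -35441*(-1/7164) + (96*(-4))/(-16325 + 18) = 35441/7164 - 384/(-16307) = 35441/7164 - 384*(-1/16307) = 35441/7164 + 384/16307 = 580687363/116823348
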